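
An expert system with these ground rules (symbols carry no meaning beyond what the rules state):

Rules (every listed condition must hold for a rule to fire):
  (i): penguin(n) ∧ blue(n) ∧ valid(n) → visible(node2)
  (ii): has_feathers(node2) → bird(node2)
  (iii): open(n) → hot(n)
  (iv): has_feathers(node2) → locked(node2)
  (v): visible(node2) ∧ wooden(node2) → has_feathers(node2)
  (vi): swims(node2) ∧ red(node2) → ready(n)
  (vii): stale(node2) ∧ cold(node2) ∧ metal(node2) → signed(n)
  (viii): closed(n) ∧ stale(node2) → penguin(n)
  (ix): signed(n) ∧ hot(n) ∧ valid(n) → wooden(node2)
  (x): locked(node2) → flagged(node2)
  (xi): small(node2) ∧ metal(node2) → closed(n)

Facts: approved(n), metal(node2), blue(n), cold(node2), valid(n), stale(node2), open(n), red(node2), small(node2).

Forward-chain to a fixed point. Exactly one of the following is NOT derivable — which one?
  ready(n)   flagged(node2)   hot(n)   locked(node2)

ready(n)

[1] (iii) [open(n) → hot(n)]; (vii) [stale(node2) ∧ cold(node2) ∧ metal(node2) → signed(n)]; (xi) [small(node2) ∧ metal(node2) → closed(n)]. ⇒ new: hot(n), signed(n), closed(n).
[2] (viii) [closed(n) ∧ stale(node2) → penguin(n)]; (ix) [signed(n) ∧ hot(n) ∧ valid(n) → wooden(node2)]. ⇒ new: penguin(n), wooden(node2).
[3] (i) [penguin(n) ∧ blue(n) ∧ valid(n) → visible(node2)]. ⇒ new: visible(node2).
[4] (v) [visible(node2) ∧ wooden(node2) → has_feathers(node2)]. ⇒ new: has_feathers(node2).
[5] (ii) [has_feathers(node2) → bird(node2)]; (iv) [has_feathers(node2) → locked(node2)]. ⇒ new: bird(node2), locked(node2).
[6] (x) [locked(node2) → flagged(node2)]. ⇒ new: flagged(node2).
Derived: hot(n) (round 1), locked(node2) (round 5), flagged(node2) (round 6). ready(n) never appears in any round.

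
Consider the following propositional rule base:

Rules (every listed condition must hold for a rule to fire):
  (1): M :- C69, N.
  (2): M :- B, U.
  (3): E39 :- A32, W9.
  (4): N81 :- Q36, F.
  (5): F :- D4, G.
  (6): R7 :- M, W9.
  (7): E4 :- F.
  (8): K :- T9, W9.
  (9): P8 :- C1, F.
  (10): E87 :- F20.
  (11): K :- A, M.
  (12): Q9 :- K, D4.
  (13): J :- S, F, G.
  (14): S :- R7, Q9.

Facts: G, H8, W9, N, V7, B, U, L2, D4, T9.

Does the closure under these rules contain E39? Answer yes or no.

no

Round 1: (2) [M :- B, U.]; (5) [F :- D4, G.]; (8) [K :- T9, W9.]. New: M, F, K.
Round 2: (6) [R7 :- M, W9.]; (7) [E4 :- F.]; (12) [Q9 :- K, D4.]. New: R7, E4, Q9.
Round 3: (14) [S :- R7, Q9.]. New: S.
Round 4: (13) [J :- S, F, G.]. New: J.
Fixed point reached. E39 is concluded only by (3); (3) needs A32 (never derived).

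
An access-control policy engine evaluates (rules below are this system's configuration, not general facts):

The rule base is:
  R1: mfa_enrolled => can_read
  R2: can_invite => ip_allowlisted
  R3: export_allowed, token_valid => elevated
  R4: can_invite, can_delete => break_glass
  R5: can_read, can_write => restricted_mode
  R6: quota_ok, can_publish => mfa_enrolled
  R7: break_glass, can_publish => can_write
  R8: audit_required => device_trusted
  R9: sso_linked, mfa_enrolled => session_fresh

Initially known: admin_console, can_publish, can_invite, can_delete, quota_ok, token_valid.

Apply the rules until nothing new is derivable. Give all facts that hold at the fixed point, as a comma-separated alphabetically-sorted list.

admin_console, break_glass, can_delete, can_invite, can_publish, can_read, can_write, ip_allowlisted, mfa_enrolled, quota_ok, restricted_mode, token_valid

Round 1: R2 [can_invite => ip_allowlisted]; R4 [can_invite, can_delete => break_glass]; R6 [quota_ok, can_publish => mfa_enrolled]. Adds ip_allowlisted, break_glass, mfa_enrolled.
Round 2: R1 [mfa_enrolled => can_read]; R7 [break_glass, can_publish => can_write]. Adds can_read, can_write.
Round 3: R5 [can_read, can_write => restricted_mode]. Adds restricted_mode.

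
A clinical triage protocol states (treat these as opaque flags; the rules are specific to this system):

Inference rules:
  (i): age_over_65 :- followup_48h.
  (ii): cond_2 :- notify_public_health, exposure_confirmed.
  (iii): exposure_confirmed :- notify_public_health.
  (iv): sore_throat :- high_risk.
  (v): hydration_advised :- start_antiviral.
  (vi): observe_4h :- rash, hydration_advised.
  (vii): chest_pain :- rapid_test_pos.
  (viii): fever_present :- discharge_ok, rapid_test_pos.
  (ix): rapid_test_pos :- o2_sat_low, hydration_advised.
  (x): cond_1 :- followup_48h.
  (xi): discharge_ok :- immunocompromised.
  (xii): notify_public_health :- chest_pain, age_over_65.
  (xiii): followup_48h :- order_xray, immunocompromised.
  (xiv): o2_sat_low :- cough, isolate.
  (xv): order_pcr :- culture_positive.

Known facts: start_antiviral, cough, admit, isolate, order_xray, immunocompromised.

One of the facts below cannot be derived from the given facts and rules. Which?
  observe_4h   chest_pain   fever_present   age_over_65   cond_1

observe_4h

Round 1 fires (v), (xi), (xiii), (xiv), giving hydration_advised, discharge_ok, followup_48h, o2_sat_low.
Round 2 fires (i), (ix), (x), giving age_over_65, rapid_test_pos, cond_1.
Round 3 fires (vii), (viii), giving chest_pain, fever_present.
Round 4 fires (xii), giving notify_public_health.
Round 5 fires (iii), giving exposure_confirmed.
Round 6 fires (ii), giving cond_2.
Derived: cond_1 (round 2), fever_present (round 3), chest_pain (round 3), age_over_65 (round 2). observe_4h never appears in any round.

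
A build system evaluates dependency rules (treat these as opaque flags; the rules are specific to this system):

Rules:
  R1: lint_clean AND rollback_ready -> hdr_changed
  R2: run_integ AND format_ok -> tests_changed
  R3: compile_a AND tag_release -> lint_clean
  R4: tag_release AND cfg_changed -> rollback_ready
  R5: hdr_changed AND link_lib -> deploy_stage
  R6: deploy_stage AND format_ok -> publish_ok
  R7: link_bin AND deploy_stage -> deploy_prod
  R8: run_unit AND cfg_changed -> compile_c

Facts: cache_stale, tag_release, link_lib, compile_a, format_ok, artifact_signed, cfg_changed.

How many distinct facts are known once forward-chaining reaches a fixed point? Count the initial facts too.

12

Round 1: R3 [compile_a AND tag_release -> lint_clean]; R4 [tag_release AND cfg_changed -> rollback_ready]. Adds lint_clean, rollback_ready.
Round 2: R1 [lint_clean AND rollback_ready -> hdr_changed]. Adds hdr_changed.
Round 3: R5 [hdr_changed AND link_lib -> deploy_stage]. Adds deploy_stage.
Round 4: R6 [deploy_stage AND format_ok -> publish_ok]. Adds publish_ok.
Closure: {artifact_signed, cache_stale, cfg_changed, compile_a, deploy_stage, format_ok, hdr_changed, link_lib, lint_clean, publish_ok, rollback_ready, tag_release} — 12 facts.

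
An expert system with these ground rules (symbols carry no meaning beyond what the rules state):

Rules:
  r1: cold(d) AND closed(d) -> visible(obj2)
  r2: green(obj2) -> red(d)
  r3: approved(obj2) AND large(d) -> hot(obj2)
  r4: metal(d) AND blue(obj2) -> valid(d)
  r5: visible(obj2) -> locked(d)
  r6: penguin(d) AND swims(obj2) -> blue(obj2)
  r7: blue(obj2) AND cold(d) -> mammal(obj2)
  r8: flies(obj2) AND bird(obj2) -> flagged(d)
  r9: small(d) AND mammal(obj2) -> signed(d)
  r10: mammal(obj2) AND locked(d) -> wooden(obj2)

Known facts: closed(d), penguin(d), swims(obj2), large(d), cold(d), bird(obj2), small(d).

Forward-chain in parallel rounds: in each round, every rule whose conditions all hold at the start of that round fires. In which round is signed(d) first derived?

3

[1] r1 [cold(d) AND closed(d) -> visible(obj2)]; r6 [penguin(d) AND swims(obj2) -> blue(obj2)]. ⇒ new: visible(obj2), blue(obj2).
[2] r5 [visible(obj2) -> locked(d)]; r7 [blue(obj2) AND cold(d) -> mammal(obj2)]. ⇒ new: locked(d), mammal(obj2).
[3] r9 [small(d) AND mammal(obj2) -> signed(d)]; r10 [mammal(obj2) AND locked(d) -> wooden(obj2)]. ⇒ new: signed(d), wooden(obj2).
signed(d) first appears in round 3.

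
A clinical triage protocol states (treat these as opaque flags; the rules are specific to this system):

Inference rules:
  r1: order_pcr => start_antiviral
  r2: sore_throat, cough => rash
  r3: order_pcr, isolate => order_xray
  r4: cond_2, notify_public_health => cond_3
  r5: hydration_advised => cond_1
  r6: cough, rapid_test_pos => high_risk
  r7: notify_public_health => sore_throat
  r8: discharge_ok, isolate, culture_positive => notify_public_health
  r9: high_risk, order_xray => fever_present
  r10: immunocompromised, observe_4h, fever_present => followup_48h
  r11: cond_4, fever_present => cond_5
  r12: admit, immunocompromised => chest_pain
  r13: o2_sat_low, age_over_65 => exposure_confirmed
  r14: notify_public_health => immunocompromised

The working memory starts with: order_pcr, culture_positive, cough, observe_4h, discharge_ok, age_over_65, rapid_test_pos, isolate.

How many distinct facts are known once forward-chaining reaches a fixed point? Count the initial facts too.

Round 1 fires r1, r3, r6, r8, giving start_antiviral, order_xray, high_risk, notify_public_health.
Round 2 fires r7, r9, r14, giving sore_throat, fever_present, immunocompromised.
Round 3 fires r2, r10, giving rash, followup_48h.
Closure: {age_over_65, cough, culture_positive, discharge_ok, fever_present, followup_48h, high_risk, immunocompromised, isolate, notify_public_health, observe_4h, order_pcr, order_xray, rapid_test_pos, rash, sore_throat, start_antiviral} — 17 facts.

17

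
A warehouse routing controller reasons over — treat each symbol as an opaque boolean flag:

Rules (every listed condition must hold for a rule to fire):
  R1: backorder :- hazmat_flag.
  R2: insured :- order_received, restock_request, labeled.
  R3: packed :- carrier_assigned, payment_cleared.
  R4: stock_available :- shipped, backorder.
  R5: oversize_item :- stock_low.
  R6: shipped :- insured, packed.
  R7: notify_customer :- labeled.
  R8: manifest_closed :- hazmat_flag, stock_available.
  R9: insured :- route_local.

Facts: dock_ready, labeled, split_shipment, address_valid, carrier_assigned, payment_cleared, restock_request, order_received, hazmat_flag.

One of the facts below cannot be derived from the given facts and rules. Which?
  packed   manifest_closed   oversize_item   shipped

Round 1 — R1, R2, R3, R7, derive backorder, insured, packed, notify_customer.
Round 2 — R6, derive shipped.
Round 3 — R4, derive stock_available.
Round 4 — R8, derive manifest_closed.
Derived: manifest_closed (round 4), packed (round 1), shipped (round 2). oversize_item never appears in any round.

oversize_item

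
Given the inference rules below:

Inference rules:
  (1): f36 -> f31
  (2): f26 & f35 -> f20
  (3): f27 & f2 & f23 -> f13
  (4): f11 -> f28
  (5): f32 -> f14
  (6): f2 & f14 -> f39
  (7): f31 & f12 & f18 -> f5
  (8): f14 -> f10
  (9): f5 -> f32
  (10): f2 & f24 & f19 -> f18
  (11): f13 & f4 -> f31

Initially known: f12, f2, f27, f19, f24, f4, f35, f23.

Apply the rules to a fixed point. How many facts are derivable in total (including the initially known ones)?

16

[1] (3) [f27 & f2 & f23 -> f13]; (10) [f2 & f24 & f19 -> f18]. ⇒ new: f13, f18.
[2] (11) [f13 & f4 -> f31]. ⇒ new: f31.
[3] (7) [f31 & f12 & f18 -> f5]. ⇒ new: f5.
[4] (9) [f5 -> f32]. ⇒ new: f32.
[5] (5) [f32 -> f14]. ⇒ new: f14.
[6] (6) [f2 & f14 -> f39]; (8) [f14 -> f10]. ⇒ new: f39, f10.
Closure: {f10, f12, f13, f14, f18, f19, f2, f23, f24, f27, f31, f32, f35, f39, f4, f5} — 16 facts.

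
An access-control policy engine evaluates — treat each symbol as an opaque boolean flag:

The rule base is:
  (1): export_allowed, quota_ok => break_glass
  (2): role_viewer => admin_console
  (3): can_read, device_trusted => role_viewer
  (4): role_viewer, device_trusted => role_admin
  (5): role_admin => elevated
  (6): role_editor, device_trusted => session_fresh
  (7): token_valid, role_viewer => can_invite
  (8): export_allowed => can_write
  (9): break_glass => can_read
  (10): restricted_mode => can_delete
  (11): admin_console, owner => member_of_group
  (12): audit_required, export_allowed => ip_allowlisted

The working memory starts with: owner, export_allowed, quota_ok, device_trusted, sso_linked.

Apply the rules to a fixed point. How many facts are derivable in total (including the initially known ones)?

Round 1 — (1), (8), derive break_glass, can_write.
Round 2 — (9), derive can_read.
Round 3 — (3), derive role_viewer.
Round 4 — (2), (4), derive admin_console, role_admin.
Round 5 — (5), (11), derive elevated, member_of_group.
Closure: {admin_console, break_glass, can_read, can_write, device_trusted, elevated, export_allowed, member_of_group, owner, quota_ok, role_admin, role_viewer, sso_linked} — 13 facts.

13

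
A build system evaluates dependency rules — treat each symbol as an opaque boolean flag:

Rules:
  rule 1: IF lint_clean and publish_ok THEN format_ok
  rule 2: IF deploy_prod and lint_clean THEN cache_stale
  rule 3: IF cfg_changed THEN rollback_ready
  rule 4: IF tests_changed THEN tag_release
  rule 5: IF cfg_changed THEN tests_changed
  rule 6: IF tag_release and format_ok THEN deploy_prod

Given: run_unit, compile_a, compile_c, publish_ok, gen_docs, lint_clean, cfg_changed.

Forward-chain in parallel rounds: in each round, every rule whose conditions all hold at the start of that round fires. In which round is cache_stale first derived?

[1] rule 1 [IF lint_clean and publish_ok THEN format_ok]; rule 3 [IF cfg_changed THEN rollback_ready]; rule 5 [IF cfg_changed THEN tests_changed]. ⇒ new: format_ok, rollback_ready, tests_changed.
[2] rule 4 [IF tests_changed THEN tag_release]. ⇒ new: tag_release.
[3] rule 6 [IF tag_release and format_ok THEN deploy_prod]. ⇒ new: deploy_prod.
[4] rule 2 [IF deploy_prod and lint_clean THEN cache_stale]. ⇒ new: cache_stale.
cache_stale first appears in round 4.

4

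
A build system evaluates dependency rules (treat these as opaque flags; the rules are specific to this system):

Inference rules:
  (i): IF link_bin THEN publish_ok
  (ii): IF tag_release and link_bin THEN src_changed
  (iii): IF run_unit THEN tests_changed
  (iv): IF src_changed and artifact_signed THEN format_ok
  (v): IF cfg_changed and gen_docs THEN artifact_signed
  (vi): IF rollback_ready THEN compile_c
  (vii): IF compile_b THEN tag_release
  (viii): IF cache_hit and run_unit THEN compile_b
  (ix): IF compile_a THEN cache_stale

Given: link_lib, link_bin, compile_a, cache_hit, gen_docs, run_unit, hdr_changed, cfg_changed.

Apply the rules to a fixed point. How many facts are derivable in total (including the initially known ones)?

16

Round 1 fires (i), (iii), (v), (viii), (ix), giving publish_ok, tests_changed, artifact_signed, compile_b, cache_stale.
Round 2 fires (vii), giving tag_release.
Round 3 fires (ii), giving src_changed.
Round 4 fires (iv), giving format_ok.
Closure: {artifact_signed, cache_hit, cache_stale, cfg_changed, compile_a, compile_b, format_ok, gen_docs, hdr_changed, link_bin, link_lib, publish_ok, run_unit, src_changed, tag_release, tests_changed} — 16 facts.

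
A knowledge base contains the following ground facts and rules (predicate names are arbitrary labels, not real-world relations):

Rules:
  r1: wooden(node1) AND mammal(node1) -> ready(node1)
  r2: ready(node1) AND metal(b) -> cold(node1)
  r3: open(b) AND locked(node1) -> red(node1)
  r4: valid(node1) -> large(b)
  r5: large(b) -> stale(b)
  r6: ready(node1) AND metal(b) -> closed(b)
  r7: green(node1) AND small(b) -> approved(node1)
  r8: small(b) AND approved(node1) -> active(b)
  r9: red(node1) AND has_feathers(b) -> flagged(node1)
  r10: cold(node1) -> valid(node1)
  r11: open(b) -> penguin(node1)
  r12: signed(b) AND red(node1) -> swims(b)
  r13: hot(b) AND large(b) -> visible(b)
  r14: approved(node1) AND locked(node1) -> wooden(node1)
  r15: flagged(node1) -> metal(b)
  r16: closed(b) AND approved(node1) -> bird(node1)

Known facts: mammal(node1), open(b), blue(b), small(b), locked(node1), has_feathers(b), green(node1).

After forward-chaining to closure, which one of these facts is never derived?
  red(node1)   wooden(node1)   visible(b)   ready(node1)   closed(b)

Round 1: r3 [open(b) AND locked(node1) -> red(node1)]; r7 [green(node1) AND small(b) -> approved(node1)]; r11 [open(b) -> penguin(node1)]. Adds red(node1), approved(node1), penguin(node1).
Round 2: r8 [small(b) AND approved(node1) -> active(b)]; r9 [red(node1) AND has_feathers(b) -> flagged(node1)]; r14 [approved(node1) AND locked(node1) -> wooden(node1)]. Adds active(b), flagged(node1), wooden(node1).
Round 3: r1 [wooden(node1) AND mammal(node1) -> ready(node1)]; r15 [flagged(node1) -> metal(b)]. Adds ready(node1), metal(b).
Round 4: r2 [ready(node1) AND metal(b) -> cold(node1)]; r6 [ready(node1) AND metal(b) -> closed(b)]. Adds cold(node1), closed(b).
Round 5: r10 [cold(node1) -> valid(node1)]; r16 [closed(b) AND approved(node1) -> bird(node1)]. Adds valid(node1), bird(node1).
Round 6: r4 [valid(node1) -> large(b)]. Adds large(b).
Round 7: r5 [large(b) -> stale(b)]. Adds stale(b).
Derived: wooden(node1) (round 2), ready(node1) (round 3), closed(b) (round 4), red(node1) (round 1). visible(b) never appears in any round.

visible(b)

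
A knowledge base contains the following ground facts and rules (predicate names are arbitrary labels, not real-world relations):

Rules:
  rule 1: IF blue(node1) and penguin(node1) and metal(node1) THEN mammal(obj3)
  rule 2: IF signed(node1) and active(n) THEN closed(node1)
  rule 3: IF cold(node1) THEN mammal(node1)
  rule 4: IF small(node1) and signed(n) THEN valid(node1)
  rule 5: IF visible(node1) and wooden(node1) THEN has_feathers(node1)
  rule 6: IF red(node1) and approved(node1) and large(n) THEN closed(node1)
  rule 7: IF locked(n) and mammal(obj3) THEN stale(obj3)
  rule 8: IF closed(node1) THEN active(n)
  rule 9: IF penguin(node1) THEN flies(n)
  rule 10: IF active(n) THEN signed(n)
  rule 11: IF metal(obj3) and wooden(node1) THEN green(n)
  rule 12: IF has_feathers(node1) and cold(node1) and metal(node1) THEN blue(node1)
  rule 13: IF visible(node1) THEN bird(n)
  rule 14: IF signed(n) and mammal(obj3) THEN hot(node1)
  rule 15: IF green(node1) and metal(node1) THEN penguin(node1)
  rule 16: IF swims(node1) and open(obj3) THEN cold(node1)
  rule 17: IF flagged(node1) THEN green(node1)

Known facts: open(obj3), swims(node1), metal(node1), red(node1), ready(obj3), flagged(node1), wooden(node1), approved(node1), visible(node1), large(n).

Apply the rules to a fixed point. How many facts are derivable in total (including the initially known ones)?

23

Round 1 — rule 5, rule 6, rule 13, rule 16, rule 17, derive has_feathers(node1), closed(node1), bird(n), cold(node1), green(node1).
Round 2 — rule 3, rule 8, rule 12, rule 15, derive mammal(node1), active(n), blue(node1), penguin(node1).
Round 3 — rule 1, rule 9, rule 10, derive mammal(obj3), flies(n), signed(n).
Round 4 — rule 14, derive hot(node1).
Closure: {active(n), approved(node1), bird(n), blue(node1), closed(node1), cold(node1), flagged(node1), flies(n), green(node1), has_feathers(node1), hot(node1), large(n), mammal(node1), mammal(obj3), metal(node1), open(obj3), penguin(node1), ready(obj3), red(node1), signed(n), swims(node1), visible(node1), wooden(node1)} — 23 facts.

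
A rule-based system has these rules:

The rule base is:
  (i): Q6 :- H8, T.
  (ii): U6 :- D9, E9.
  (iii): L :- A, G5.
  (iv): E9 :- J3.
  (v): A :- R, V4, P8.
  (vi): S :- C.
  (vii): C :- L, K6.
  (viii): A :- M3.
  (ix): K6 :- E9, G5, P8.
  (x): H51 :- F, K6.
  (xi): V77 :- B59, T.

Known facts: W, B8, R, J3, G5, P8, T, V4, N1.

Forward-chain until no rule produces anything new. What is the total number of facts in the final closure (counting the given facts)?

15

Round 1 — (iv), (v), derive E9, A.
Round 2 — (iii), (ix), derive L, K6.
Round 3 — (vii), derive C.
Round 4 — (vi), derive S.
Closure: {A, B8, C, E9, G5, J3, K6, L, N1, P8, R, S, T, V4, W} — 15 facts.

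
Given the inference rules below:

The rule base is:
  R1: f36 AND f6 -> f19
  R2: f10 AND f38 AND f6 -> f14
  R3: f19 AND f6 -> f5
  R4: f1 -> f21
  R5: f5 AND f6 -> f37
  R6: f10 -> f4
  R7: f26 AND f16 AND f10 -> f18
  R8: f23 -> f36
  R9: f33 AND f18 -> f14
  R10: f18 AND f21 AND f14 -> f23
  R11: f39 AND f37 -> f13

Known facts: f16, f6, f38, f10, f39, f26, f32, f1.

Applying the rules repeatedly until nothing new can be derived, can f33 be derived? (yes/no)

[1] R2 [f10 AND f38 AND f6 -> f14]; R4 [f1 -> f21]; R6 [f10 -> f4]; R7 [f26 AND f16 AND f10 -> f18]. ⇒ new: f14, f21, f4, f18.
[2] R10 [f18 AND f21 AND f14 -> f23]. ⇒ new: f23.
[3] R8 [f23 -> f36]. ⇒ new: f36.
[4] R1 [f36 AND f6 -> f19]. ⇒ new: f19.
[5] R3 [f19 AND f6 -> f5]. ⇒ new: f5.
[6] R5 [f5 AND f6 -> f37]. ⇒ new: f37.
[7] R11 [f39 AND f37 -> f13]. ⇒ new: f13.
Fixed point reached. No rule has f33 as a consequent, and it is not given.

no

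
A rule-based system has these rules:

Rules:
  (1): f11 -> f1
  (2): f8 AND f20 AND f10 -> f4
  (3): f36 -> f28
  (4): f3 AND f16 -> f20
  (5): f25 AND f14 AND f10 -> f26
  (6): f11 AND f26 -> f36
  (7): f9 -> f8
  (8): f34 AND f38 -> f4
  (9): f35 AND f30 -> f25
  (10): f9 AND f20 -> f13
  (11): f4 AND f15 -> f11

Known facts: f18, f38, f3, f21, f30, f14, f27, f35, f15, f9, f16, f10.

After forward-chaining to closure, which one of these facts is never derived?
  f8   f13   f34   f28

f34

Round 1: (4) [f3 AND f16 -> f20]; (7) [f9 -> f8]; (9) [f35 AND f30 -> f25]. Adds f20, f8, f25.
Round 2: (2) [f8 AND f20 AND f10 -> f4]; (5) [f25 AND f14 AND f10 -> f26]; (10) [f9 AND f20 -> f13]. Adds f4, f26, f13.
Round 3: (11) [f4 AND f15 -> f11]. Adds f11.
Round 4: (1) [f11 -> f1]; (6) [f11 AND f26 -> f36]. Adds f1, f36.
Round 5: (3) [f36 -> f28]. Adds f28.
Derived: f28 (round 5), f13 (round 2), f8 (round 1). f34 never appears in any round.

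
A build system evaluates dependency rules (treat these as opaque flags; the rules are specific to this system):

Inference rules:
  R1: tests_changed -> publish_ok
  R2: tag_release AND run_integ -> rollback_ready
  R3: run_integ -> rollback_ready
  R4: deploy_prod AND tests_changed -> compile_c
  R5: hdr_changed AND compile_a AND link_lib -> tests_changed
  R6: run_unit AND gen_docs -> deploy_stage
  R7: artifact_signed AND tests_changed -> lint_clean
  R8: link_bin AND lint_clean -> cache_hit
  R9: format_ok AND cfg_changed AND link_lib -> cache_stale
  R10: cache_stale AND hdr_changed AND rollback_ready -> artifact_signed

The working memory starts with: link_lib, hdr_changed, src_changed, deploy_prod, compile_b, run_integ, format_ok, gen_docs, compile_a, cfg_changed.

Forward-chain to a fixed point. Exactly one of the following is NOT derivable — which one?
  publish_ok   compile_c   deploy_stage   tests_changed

[1] R3 [run_integ -> rollback_ready]; R5 [hdr_changed AND compile_a AND link_lib -> tests_changed]; R9 [format_ok AND cfg_changed AND link_lib -> cache_stale]. ⇒ new: rollback_ready, tests_changed, cache_stale.
[2] R1 [tests_changed -> publish_ok]; R4 [deploy_prod AND tests_changed -> compile_c]; R10 [cache_stale AND hdr_changed AND rollback_ready -> artifact_signed]. ⇒ new: publish_ok, compile_c, artifact_signed.
[3] R7 [artifact_signed AND tests_changed -> lint_clean]. ⇒ new: lint_clean.
Derived: compile_c (round 2), publish_ok (round 2), tests_changed (round 1). deploy_stage never appears in any round.

deploy_stage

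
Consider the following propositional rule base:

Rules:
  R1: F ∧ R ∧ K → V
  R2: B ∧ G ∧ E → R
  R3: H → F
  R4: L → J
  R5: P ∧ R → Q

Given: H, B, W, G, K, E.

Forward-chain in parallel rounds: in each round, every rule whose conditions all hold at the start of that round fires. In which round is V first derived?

[1] R2 [B ∧ G ∧ E → R]; R3 [H → F]. ⇒ new: R, F.
[2] R1 [F ∧ R ∧ K → V]. ⇒ new: V.
V first appears in round 2.

2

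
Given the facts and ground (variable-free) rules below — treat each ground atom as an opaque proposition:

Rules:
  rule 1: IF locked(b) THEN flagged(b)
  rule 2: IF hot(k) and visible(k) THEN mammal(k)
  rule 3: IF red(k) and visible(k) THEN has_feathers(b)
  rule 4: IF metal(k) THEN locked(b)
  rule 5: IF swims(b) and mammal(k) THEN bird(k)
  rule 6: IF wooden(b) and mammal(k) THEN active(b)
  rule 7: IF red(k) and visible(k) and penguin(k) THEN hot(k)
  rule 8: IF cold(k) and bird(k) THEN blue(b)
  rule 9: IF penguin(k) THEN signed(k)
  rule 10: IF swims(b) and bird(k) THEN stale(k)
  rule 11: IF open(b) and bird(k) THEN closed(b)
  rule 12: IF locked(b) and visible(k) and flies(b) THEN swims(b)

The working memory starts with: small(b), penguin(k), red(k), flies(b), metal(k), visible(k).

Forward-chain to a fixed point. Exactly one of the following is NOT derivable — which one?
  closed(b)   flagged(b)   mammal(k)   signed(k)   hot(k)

closed(b)

[1] rule 3 [IF red(k) and visible(k) THEN has_feathers(b)]; rule 4 [IF metal(k) THEN locked(b)]; rule 7 [IF red(k) and visible(k) and penguin(k) THEN hot(k)]; rule 9 [IF penguin(k) THEN signed(k)]. ⇒ new: has_feathers(b), locked(b), hot(k), signed(k).
[2] rule 1 [IF locked(b) THEN flagged(b)]; rule 2 [IF hot(k) and visible(k) THEN mammal(k)]; rule 12 [IF locked(b) and visible(k) and flies(b) THEN swims(b)]. ⇒ new: flagged(b), mammal(k), swims(b).
[3] rule 5 [IF swims(b) and mammal(k) THEN bird(k)]. ⇒ new: bird(k).
[4] rule 10 [IF swims(b) and bird(k) THEN stale(k)]. ⇒ new: stale(k).
Derived: mammal(k) (round 2), hot(k) (round 1), signed(k) (round 1), flagged(b) (round 2). closed(b) never appears in any round.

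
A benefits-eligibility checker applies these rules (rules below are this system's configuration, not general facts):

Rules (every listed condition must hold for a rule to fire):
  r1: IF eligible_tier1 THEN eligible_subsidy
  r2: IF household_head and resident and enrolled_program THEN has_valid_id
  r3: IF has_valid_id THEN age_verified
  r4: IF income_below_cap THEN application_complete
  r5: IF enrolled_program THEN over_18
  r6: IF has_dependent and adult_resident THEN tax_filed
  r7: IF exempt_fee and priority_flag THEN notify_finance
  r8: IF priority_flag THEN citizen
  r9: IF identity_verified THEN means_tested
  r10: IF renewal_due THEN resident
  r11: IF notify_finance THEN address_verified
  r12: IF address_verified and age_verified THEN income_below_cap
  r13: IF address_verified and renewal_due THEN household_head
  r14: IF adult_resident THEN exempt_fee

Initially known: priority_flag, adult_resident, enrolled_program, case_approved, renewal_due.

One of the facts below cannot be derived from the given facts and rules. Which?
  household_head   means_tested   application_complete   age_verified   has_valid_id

means_tested

[1] r5 [IF enrolled_program THEN over_18]; r8 [IF priority_flag THEN citizen]; r10 [IF renewal_due THEN resident]; r14 [IF adult_resident THEN exempt_fee]. ⇒ new: over_18, citizen, resident, exempt_fee.
[2] r7 [IF exempt_fee and priority_flag THEN notify_finance]. ⇒ new: notify_finance.
[3] r11 [IF notify_finance THEN address_verified]. ⇒ new: address_verified.
[4] r13 [IF address_verified and renewal_due THEN household_head]. ⇒ new: household_head.
[5] r2 [IF household_head and resident and enrolled_program THEN has_valid_id]. ⇒ new: has_valid_id.
[6] r3 [IF has_valid_id THEN age_verified]. ⇒ new: age_verified.
[7] r12 [IF address_verified and age_verified THEN income_below_cap]. ⇒ new: income_below_cap.
[8] r4 [IF income_below_cap THEN application_complete]. ⇒ new: application_complete.
Derived: age_verified (round 6), application_complete (round 8), has_valid_id (round 5), household_head (round 4). means_tested never appears in any round.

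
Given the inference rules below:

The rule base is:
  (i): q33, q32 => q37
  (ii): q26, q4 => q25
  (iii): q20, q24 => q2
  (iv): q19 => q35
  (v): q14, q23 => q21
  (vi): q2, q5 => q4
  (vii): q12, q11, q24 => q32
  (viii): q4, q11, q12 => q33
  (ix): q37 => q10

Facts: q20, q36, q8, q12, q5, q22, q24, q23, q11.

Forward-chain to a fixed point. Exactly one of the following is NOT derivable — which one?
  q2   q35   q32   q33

[1] (iii) [q20, q24 => q2]; (vii) [q12, q11, q24 => q32]. ⇒ new: q2, q32.
[2] (vi) [q2, q5 => q4]. ⇒ new: q4.
[3] (viii) [q4, q11, q12 => q33]. ⇒ new: q33.
[4] (i) [q33, q32 => q37]. ⇒ new: q37.
[5] (ix) [q37 => q10]. ⇒ new: q10.
Derived: q2 (round 1), q32 (round 1), q33 (round 3). q35 never appears in any round.

q35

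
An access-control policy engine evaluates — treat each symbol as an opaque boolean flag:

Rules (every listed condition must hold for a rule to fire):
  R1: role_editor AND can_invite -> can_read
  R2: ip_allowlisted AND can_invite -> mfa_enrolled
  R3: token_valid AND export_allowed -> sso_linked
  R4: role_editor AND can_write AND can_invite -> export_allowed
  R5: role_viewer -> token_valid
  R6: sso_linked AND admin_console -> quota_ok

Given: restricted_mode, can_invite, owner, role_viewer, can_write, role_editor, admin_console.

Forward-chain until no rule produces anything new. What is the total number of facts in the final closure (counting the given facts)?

Round 1 — R1, R4, R5, derive can_read, export_allowed, token_valid.
Round 2 — R3, derive sso_linked.
Round 3 — R6, derive quota_ok.
Closure: {admin_console, can_invite, can_read, can_write, export_allowed, owner, quota_ok, restricted_mode, role_editor, role_viewer, sso_linked, token_valid} — 12 facts.

12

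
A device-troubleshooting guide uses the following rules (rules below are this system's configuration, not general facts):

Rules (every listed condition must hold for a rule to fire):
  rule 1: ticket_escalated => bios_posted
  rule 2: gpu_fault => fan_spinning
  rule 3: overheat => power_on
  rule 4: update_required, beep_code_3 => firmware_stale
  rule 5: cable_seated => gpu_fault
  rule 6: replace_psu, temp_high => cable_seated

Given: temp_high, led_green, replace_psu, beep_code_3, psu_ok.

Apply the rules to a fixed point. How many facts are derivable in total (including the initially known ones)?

8

Round 1: rule 6 [replace_psu, temp_high => cable_seated]. New: cable_seated.
Round 2: rule 5 [cable_seated => gpu_fault]. New: gpu_fault.
Round 3: rule 2 [gpu_fault => fan_spinning]. New: fan_spinning.
Closure: {beep_code_3, cable_seated, fan_spinning, gpu_fault, led_green, psu_ok, replace_psu, temp_high} — 8 facts.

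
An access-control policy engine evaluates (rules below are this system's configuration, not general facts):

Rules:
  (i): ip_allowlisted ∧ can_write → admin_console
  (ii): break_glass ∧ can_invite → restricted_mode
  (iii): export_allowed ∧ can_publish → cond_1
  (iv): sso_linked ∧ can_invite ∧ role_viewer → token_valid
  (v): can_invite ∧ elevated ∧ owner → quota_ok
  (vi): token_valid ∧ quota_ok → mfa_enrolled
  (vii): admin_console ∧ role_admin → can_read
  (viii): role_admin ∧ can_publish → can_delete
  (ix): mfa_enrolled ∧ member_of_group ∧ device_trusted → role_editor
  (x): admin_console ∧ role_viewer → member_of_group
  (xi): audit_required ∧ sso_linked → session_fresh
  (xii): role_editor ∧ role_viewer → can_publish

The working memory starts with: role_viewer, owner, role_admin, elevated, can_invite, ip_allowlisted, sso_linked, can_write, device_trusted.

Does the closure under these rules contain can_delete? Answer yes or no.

Round 1: (i) [ip_allowlisted ∧ can_write → admin_console]; (iv) [sso_linked ∧ can_invite ∧ role_viewer → token_valid]; (v) [can_invite ∧ elevated ∧ owner → quota_ok]. New: admin_console, token_valid, quota_ok.
Round 2: (vi) [token_valid ∧ quota_ok → mfa_enrolled]; (vii) [admin_console ∧ role_admin → can_read]; (x) [admin_console ∧ role_viewer → member_of_group]. New: mfa_enrolled, can_read, member_of_group.
Round 3: (ix) [mfa_enrolled ∧ member_of_group ∧ device_trusted → role_editor]. New: role_editor.
Round 4: (xii) [role_editor ∧ role_viewer → can_publish]. New: can_publish.
Round 5: (viii) [role_admin ∧ can_publish → can_delete]. New: can_delete.
can_delete appears in round 5, so it is derivable.

yes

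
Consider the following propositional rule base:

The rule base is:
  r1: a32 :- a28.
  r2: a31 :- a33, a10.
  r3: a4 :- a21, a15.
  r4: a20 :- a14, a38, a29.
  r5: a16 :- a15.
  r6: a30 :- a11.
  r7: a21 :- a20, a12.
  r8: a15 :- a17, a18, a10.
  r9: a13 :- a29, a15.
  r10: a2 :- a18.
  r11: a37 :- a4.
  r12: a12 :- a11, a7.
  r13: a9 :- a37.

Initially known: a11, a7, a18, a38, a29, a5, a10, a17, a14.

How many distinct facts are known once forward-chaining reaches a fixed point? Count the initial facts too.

Round 1 fires r4, r6, r8, r10, r12, giving a20, a30, a15, a2, a12.
Round 2 fires r5, r7, r9, giving a16, a21, a13.
Round 3 fires r3, giving a4.
Round 4 fires r11, giving a37.
Round 5 fires r13, giving a9.
Closure: {a10, a11, a12, a13, a14, a15, a16, a17, a18, a2, a20, a21, a29, a30, a37, a38, a4, a5, a7, a9} — 20 facts.

20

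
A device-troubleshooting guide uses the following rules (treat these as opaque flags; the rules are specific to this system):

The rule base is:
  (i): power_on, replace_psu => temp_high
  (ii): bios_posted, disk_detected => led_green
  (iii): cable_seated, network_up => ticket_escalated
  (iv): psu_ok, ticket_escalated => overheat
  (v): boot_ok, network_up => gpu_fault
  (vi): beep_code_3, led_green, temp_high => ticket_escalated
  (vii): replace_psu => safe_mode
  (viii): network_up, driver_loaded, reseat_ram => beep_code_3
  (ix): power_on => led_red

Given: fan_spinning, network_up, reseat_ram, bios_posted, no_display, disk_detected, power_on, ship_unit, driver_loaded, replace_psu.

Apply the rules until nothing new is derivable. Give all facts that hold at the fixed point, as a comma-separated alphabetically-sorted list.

beep_code_3, bios_posted, disk_detected, driver_loaded, fan_spinning, led_green, led_red, network_up, no_display, power_on, replace_psu, reseat_ram, safe_mode, ship_unit, temp_high, ticket_escalated

[1] (i) [power_on, replace_psu => temp_high]; (ii) [bios_posted, disk_detected => led_green]; (vii) [replace_psu => safe_mode]; (viii) [network_up, driver_loaded, reseat_ram => beep_code_3]; (ix) [power_on => led_red]. ⇒ new: temp_high, led_green, safe_mode, beep_code_3, led_red.
[2] (vi) [beep_code_3, led_green, temp_high => ticket_escalated]. ⇒ new: ticket_escalated.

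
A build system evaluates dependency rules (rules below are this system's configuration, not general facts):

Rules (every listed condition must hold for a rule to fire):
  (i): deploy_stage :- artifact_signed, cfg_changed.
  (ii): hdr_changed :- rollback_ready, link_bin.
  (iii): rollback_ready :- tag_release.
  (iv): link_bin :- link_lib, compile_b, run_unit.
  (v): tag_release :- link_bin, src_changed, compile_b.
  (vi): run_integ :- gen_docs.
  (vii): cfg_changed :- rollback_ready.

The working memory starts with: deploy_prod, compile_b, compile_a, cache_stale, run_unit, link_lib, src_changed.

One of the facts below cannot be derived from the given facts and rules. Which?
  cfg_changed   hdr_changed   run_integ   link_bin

run_integ

Round 1 fires (iv), giving link_bin.
Round 2 fires (v), giving tag_release.
Round 3 fires (iii), giving rollback_ready.
Round 4 fires (ii), (vii), giving hdr_changed, cfg_changed.
Derived: link_bin (round 1), cfg_changed (round 4), hdr_changed (round 4). run_integ never appears in any round.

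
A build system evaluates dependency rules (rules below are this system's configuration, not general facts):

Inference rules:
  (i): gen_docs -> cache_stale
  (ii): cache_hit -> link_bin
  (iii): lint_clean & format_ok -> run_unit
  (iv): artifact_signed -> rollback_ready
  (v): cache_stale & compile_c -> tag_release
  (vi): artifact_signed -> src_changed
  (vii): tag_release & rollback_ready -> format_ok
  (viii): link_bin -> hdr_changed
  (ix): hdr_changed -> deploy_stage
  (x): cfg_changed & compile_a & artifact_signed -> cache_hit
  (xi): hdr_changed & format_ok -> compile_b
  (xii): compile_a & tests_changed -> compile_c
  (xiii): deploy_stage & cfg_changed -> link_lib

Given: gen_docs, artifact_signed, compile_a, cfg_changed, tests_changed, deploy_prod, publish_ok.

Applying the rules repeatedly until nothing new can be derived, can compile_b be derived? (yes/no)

Round 1 fires (i), (iv), (vi), (x), (xii), giving cache_stale, rollback_ready, src_changed, cache_hit, compile_c.
Round 2 fires (ii), (v), giving link_bin, tag_release.
Round 3 fires (vii), (viii), giving format_ok, hdr_changed.
Round 4 fires (ix), (xi), giving deploy_stage, compile_b.
Round 5 fires (xiii), giving link_lib.
compile_b appears in round 4, so it is derivable.

yes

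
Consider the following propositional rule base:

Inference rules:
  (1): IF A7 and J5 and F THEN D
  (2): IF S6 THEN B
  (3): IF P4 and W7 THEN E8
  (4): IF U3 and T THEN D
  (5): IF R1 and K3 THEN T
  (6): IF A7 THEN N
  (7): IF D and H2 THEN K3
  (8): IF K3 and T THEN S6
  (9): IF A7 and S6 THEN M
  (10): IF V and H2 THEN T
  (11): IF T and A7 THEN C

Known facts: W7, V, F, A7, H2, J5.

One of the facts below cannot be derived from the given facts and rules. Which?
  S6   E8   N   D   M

E8

Round 1 — (1), (6), (10), derive D, N, T.
Round 2 — (7), (11), derive K3, C.
Round 3 — (8), derive S6.
Round 4 — (2), (9), derive B, M.
Derived: N (round 1), M (round 4), D (round 1), S6 (round 3). E8 never appears in any round.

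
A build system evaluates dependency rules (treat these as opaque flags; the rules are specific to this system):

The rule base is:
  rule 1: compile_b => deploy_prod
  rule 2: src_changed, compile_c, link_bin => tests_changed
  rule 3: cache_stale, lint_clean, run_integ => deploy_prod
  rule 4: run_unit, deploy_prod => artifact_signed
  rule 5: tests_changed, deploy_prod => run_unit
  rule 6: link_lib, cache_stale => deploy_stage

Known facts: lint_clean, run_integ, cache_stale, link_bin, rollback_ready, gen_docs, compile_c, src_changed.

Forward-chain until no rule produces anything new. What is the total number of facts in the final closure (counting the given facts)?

[1] rule 2 [src_changed, compile_c, link_bin => tests_changed]; rule 3 [cache_stale, lint_clean, run_integ => deploy_prod]. ⇒ new: tests_changed, deploy_prod.
[2] rule 5 [tests_changed, deploy_prod => run_unit]. ⇒ new: run_unit.
[3] rule 4 [run_unit, deploy_prod => artifact_signed]. ⇒ new: artifact_signed.
Closure: {artifact_signed, cache_stale, compile_c, deploy_prod, gen_docs, link_bin, lint_clean, rollback_ready, run_integ, run_unit, src_changed, tests_changed} — 12 facts.

12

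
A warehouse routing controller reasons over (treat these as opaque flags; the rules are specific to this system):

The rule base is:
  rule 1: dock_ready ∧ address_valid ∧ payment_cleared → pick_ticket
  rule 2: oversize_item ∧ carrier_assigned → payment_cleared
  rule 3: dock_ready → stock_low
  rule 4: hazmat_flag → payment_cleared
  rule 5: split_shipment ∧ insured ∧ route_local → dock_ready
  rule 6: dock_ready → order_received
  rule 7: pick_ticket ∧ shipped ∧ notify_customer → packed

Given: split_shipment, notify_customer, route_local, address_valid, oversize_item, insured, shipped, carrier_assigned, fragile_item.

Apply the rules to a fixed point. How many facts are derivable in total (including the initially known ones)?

Round 1 — rule 2, rule 5, derive payment_cleared, dock_ready.
Round 2 — rule 1, rule 3, rule 6, derive pick_ticket, stock_low, order_received.
Round 3 — rule 7, derive packed.
Closure: {address_valid, carrier_assigned, dock_ready, fragile_item, insured, notify_customer, order_received, oversize_item, packed, payment_cleared, pick_ticket, route_local, shipped, split_shipment, stock_low} — 15 facts.

15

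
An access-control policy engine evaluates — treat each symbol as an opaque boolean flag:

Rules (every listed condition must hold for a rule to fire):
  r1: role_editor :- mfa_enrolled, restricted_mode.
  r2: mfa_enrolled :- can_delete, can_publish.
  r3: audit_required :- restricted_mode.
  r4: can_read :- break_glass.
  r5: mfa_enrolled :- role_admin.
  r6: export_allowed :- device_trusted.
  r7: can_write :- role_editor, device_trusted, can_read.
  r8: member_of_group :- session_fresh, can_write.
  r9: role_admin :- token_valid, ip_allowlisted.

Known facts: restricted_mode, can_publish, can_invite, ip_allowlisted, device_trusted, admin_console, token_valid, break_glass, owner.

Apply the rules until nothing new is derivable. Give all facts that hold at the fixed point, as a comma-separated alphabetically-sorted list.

admin_console, audit_required, break_glass, can_invite, can_publish, can_read, can_write, device_trusted, export_allowed, ip_allowlisted, mfa_enrolled, owner, restricted_mode, role_admin, role_editor, token_valid

[1] r3 [audit_required :- restricted_mode.]; r4 [can_read :- break_glass.]; r6 [export_allowed :- device_trusted.]; r9 [role_admin :- token_valid, ip_allowlisted.]. ⇒ new: audit_required, can_read, export_allowed, role_admin.
[2] r5 [mfa_enrolled :- role_admin.]. ⇒ new: mfa_enrolled.
[3] r1 [role_editor :- mfa_enrolled, restricted_mode.]. ⇒ new: role_editor.
[4] r7 [can_write :- role_editor, device_trusted, can_read.]. ⇒ new: can_write.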